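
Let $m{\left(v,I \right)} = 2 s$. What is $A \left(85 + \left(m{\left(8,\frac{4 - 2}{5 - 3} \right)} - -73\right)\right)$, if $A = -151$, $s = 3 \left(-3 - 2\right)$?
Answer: $-19328$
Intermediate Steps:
$s = -15$ ($s = 3 \left(-5\right) = -15$)
$m{\left(v,I \right)} = -30$ ($m{\left(v,I \right)} = 2 \left(-15\right) = -30$)
$A \left(85 + \left(m{\left(8,\frac{4 - 2}{5 - 3} \right)} - -73\right)\right) = - 151 \left(85 - -43\right) = - 151 \left(85 + \left(-30 + 73\right)\right) = - 151 \left(85 + 43\right) = \left(-151\right) 128 = -19328$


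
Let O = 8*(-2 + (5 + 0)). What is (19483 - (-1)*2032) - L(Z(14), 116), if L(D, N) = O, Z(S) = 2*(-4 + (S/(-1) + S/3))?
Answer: 21491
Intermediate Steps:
Z(S) = -8 - 4*S/3 (Z(S) = 2*(-4 + (S*(-1) + S*(⅓))) = 2*(-4 + (-S + S/3)) = 2*(-4 - 2*S/3) = -8 - 4*S/3)
O = 24 (O = 8*(-2 + 5) = 8*3 = 24)
L(D, N) = 24
(19483 - (-1)*2032) - L(Z(14), 116) = (19483 - (-1)*2032) - 1*24 = (19483 - 1*(-2032)) - 24 = (19483 + 2032) - 24 = 21515 - 24 = 21491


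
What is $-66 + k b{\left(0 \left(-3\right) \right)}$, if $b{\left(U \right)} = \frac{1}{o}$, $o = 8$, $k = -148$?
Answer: $- \frac{169}{2} \approx -84.5$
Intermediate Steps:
$b{\left(U \right)} = \frac{1}{8}$
$-66 + k b{\left(0 \left(-3\right) \right)} = -66 - \frac{37}{2} = - \frac{169}{2}$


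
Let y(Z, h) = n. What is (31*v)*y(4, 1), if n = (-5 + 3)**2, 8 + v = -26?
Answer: -4216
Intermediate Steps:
v = -34 (v = -8 - 26 = -34)
n = 4 (n = (-2)**2 = 4)
y(Z, h) = 4
(31*v)*y(4, 1) = (31*(-34))*4 = -1054*4 = -4216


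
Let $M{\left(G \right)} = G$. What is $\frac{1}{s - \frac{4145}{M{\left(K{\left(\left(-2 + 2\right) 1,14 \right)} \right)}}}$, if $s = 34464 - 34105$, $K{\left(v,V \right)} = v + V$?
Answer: $\frac{14}{881} \approx 0.015891$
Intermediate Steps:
$K{\left(v,V \right)} = V + v$
$s = 359$ ($s = 34464 - 34105 = 359$)
$\frac{1}{s - \frac{4145}{M{\left(K{\left(\left(-2 + 2\right) 1,14 \right)} \right)}}} = \frac{1}{359 - \frac{4145}{14 + \left(-2 + 2\right) 1}} = \frac{1}{359 - \frac{4145}{14 + 0 \cdot 1}} = \frac{1}{359 - \frac{4145}{14 + 0}} = \frac{1}{359 - \frac{4145}{14}} = \frac{1}{\frac{881}{14}} = \frac{14}{881}$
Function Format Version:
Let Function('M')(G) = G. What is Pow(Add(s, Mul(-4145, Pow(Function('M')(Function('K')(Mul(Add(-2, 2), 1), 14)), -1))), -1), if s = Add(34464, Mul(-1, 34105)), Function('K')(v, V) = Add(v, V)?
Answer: Rational(14, 881) ≈ 0.015891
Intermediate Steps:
Function('K')(v, V) = Add(V, v)
s = 359 (s = Add(34464, -34105) = 359)
Pow(Add(s, Mul(-4145, Pow(Function('M')(Function('K')(Mul(Add(-2, 2), 1), 14)), -1))), -1) = Pow(Add(359, Mul(-4145, Pow(Add(14, Mul(Add(-2, 2), 1)), -1))), -1) = Pow(Add(359, Mul(-4145, Pow(Add(14, Mul(0, 1)), -1))), -1) = Pow(Add(359, Mul(-4145, Pow(Add(14, 0), -1))), -1) = Pow(Add(359, Mul(-4145, Pow(14, -1))), -1) = Pow(Add(359, Mul(-4145, Rational(1, 14))), -1) = Pow(Add(359, Rational(-4145, 14)), -1) = Pow(Rational(881, 14), -1) = Rational(14, 881)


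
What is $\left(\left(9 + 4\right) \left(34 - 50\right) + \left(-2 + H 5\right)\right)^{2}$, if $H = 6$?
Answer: $32400$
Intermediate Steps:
$\left(\left(9 + 4\right) \left(34 - 50\right) + \left(-2 + H 5\right)\right)^{2} = \left(\left(9 + 4\right) \left(34 - 50\right) + \left(-2 + 6 \cdot 5\right)\right)^{2} = \left(13 \left(-16\right) + \left(-2 + 30\right)\right)^{2} = \left(-208 + 28\right)^{2} = \left(-180\right)^{2} = 32400$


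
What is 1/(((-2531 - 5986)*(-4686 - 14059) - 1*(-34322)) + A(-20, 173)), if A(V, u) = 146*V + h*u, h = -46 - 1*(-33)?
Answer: 1/159680318 ≈ 6.2625e-9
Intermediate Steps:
h = -13 (h = -46 + 33 = -13)
A(V, u) = -13*u + 146*V (A(V, u) = 146*V - 13*u = -13*u + 146*V)
1/(((-2531 - 5986)*(-4686 - 14059) - 1*(-34322)) + A(-20, 173)) = 1/(((-2531 - 5986)*(-4686 - 14059) - 1*(-34322)) + (-13*173 + 146*(-20))) = 1/((-8517*(-18745) + 34322) + (-2249 - 2920)) = 1/((159651165 + 34322) - 5169) = 1/(159685487 - 5169) = 1/159680318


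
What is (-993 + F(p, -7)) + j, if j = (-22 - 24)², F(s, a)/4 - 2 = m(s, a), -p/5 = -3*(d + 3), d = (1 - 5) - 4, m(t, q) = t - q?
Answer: 859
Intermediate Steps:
d = -8 (d = -4 - 4 = -8)
p = -75 (p = -(-15)*(-8 + 3) = -(-15)*(-5) = -5*15 = -75)
F(s, a) = 8 - 4*a + 4*s (F(s, a) = 8 + 4*(s - a) = 8 + (-4*a + 4*s) = 8 - 4*a + 4*s)
j = 2116 (j = (-46)² = 2116)
(-993 + F(p, -7)) + j = (-993 + (8 - 4*(-7) + 4*(-75))) + 2116 = (-993 + (8 + 28 - 300)) + 2116 = (-993 - 264) + 2116 = -1257 + 2116 = 859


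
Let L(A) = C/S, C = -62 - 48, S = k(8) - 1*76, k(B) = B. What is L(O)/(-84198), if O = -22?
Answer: -55/2862732 ≈ -1.9212e-5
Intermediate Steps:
S = -68 (S = 8 - 1*76 = 8 - 76 = -68)
C = -110
L(A) = 55/34 (L(A) = -110/(-68) = -110*(-1/68) = 55/34)
L(O)/(-84198) = (55/34)/(-84198) = (55/34)*(-1/84198) = -55/2862732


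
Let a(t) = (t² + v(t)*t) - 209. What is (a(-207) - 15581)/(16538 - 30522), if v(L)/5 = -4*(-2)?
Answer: -18779/13984 ≈ -1.3429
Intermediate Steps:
v(L) = 40 (v(L) = 5*(-4*(-2)) = 5*8 = 40)
a(t) = -209 + t² + 40*t (a(t) = (t² + 40*t) - 209 = -209 + t² + 40*t)
(a(-207) - 15581)/(16538 - 30522) = ((-209 + (-207)² + 40*(-207)) - 15581)/(16538 - 30522) = ((-209 + 42849 - 8280) - 15581)/(-13984) = (34360 - 15581)*(-1/13984) = 18779*(-1/13984) = -18779/13984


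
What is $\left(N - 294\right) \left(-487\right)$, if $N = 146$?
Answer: $72076$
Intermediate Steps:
$\left(N - 294\right) \left(-487\right) = \left(146 - 294\right) \left(-487\right) = \left(-148\right) \left(-487\right) = 72076$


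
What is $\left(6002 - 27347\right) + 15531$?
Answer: $-5814$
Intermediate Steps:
$\left(6002 - 27347\right) + 15531 = -21345 + 15531 = -5814$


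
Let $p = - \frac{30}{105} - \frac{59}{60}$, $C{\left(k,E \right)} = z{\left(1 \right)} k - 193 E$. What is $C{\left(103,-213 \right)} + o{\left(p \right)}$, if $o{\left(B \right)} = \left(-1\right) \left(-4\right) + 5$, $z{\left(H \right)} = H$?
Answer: $41221$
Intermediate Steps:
$C{\left(k,E \right)} = k - 193 E$ ($C{\left(k,E \right)} = 1 k - 193 E = k - 193 E$)
$p = - \frac{533}{420}$ ($p = \left(-30\right) \frac{1}{105} - \frac{59}{60} = - \frac{2}{7} - \frac{59}{60} = - \frac{533}{420} \approx -1.269$)
$o{\left(B \right)} = 9$ ($o{\left(B \right)} = 4 + 5 = 9$)
$C{\left(103,-213 \right)} + o{\left(p \right)} = \left(103 - -41109\right) + 9 = \left(103 + 41109\right) + 9 = 41212 + 9 = 41221$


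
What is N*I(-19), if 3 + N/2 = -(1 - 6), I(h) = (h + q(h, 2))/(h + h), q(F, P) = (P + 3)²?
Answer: -12/19 ≈ -0.63158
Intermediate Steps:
q(F, P) = (3 + P)²
I(h) = (25 + h)/(2*h) (I(h) = (h + (3 + 2)²)/(h + h) = (h + 5²)/((2*h)) = (h + 25)*(1/(2*h)) = (25 + h)*(1/(2*h)) = (25 + h)/(2*h))
N = 4 (N = -6 + 2*(-(1 - 6)) = -6 + 2*(-1*(-5)) = -6 + 2*5 = -6 + 10 = 4)
N*I(-19) = 4*((½)*(25 - 19)/(-19)) = 4*((½)*(-1/19)*6) = 4*(-3/19) = -12/19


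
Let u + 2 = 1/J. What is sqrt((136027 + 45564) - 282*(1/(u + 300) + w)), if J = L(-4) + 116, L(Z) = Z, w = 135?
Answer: sqrt(159884802839041)/33377 ≈ 378.84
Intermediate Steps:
J = 112 (J = -4 + 116 = 112)
u = -223/112 (u = -2 + 1/112 = -223/112 ≈ -1.9911)
sqrt((136027 + 45564) - 282*(1/(u + 300) + w)) = sqrt((136027 + 45564) - 282*(1/(-223/112 + 300) + 135)) = sqrt(181591 - 282*(1/(33377/112) + 135)) = sqrt(181591 - 282*(112/33377 + 135)) = sqrt(181591 - 282*4506007/33377) = sqrt(181591 - 1270693974/33377) = sqrt(4790268833/33377) = sqrt(159884802839041)/33377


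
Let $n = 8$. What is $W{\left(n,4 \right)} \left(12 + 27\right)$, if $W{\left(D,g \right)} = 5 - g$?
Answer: $39$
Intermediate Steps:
$W{\left(n,4 \right)} \left(12 + 27\right) = \left(5 - 4\right) \left(12 + 27\right) = \left(5 - 4\right) 39 = 1 \cdot 39 = 39$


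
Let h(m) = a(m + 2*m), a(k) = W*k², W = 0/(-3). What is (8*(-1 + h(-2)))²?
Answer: 64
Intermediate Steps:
W = 0 (W = 0*(-⅓) = 0)
a(k) = 0 (a(k) = 0*k² = 0)
h(m) = 0
(8*(-1 + h(-2)))² = (8*(-1 + 0))² = (8*(-1))² = (-8)² = 64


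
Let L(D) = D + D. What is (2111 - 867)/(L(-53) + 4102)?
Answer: 311/999 ≈ 0.31131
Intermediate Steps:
L(D) = 2*D
(2111 - 867)/(L(-53) + 4102) = (2111 - 867)/(2*(-53) + 4102) = 1244/(-106 + 4102) = 1244/3996 = 1244*(1/3996) = 311/999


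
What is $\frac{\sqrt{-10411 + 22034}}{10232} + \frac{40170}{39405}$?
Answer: $\frac{2678}{2627} + \frac{\sqrt{11623}}{10232} \approx 1.03$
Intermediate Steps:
$\frac{\sqrt{-10411 + 22034}}{10232} + \frac{40170}{39405} = \sqrt{11623} \cdot \frac{1}{10232} + 40170 \cdot \frac{1}{39405} = \frac{\sqrt{11623}}{10232} + \frac{2678}{2627} = \frac{2678}{2627} + \frac{\sqrt{11623}}{10232}$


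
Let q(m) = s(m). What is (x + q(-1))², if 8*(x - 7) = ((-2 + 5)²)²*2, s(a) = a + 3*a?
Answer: 8649/16 ≈ 540.56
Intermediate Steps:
s(a) = 4*a
q(m) = 4*m
x = 109/4 (x = 7 + (((-2 + 5)²)²*2)/8 = 7 + ((3²)²*2)/8 = 7 + (9²*2)/8 = 7 + (81*2)/8 = 7 + (⅛)*162 = 7 + 81/4 = 109/4 ≈ 27.250)
(x + q(-1))² = (109/4 + 4*(-1))² = (109/4 - 4)² = (93/4)² = 8649/16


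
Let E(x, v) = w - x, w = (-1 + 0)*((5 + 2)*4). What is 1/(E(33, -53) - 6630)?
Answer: -1/6691 ≈ -0.00014945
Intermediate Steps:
w = -28 (w = -7*4 = -1*28 = -28)
E(x, v) = -28 - x
1/(E(33, -53) - 6630) = 1/((-28 - 1*33) - 6630) = 1/((-28 - 33) - 6630) = 1/(-61 - 6630) = 1/(-6691) = -1/6691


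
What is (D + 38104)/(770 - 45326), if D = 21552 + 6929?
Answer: -22195/14852 ≈ -1.4944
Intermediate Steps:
D = 28481
(D + 38104)/(770 - 45326) = (28481 + 38104)/(770 - 45326) = 66585/(-44556) = 66585*(-1/44556) = -22195/14852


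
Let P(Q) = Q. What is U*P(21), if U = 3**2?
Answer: 189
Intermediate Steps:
U = 9
U*P(21) = 9*21 = 189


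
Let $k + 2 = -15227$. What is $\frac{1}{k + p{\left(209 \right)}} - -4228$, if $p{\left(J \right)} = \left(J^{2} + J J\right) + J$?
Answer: $\frac{305861977}{72342} \approx 4228.0$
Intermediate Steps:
$k = -15229$ ($k = -2 - 15227 = -15229$)
$p{\left(J \right)} = J + 2 J^{2}$ ($p{\left(J \right)} = \left(J^{2} + J^{2}\right) + J = 2 J^{2} + J = J + 2 J^{2}$)
$\frac{1}{k + p{\left(209 \right)}} - -4228 = \frac{1}{-15229 + 209 \left(1 + 2 \cdot 209\right)} - -4228 = \frac{1}{-15229 + 209 \left(1 + 418\right)} + 4228 = \frac{1}{-15229 + 209 \cdot 419} + 4228 = \frac{1}{-15229 + 87571} + 4228 = \frac{1}{72342} + 4228 = \frac{305861977}{72342}$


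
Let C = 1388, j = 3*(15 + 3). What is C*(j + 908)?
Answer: 1335256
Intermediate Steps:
j = 54 (j = 3*18 = 54)
C*(j + 908) = 1388*(54 + 908) = 1388*962 = 1335256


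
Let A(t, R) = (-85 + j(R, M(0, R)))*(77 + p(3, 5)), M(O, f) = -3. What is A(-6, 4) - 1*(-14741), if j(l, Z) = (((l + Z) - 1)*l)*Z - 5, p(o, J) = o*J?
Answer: 6461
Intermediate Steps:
p(o, J) = J*o
j(l, Z) = -5 + Z*l*(-1 + Z + l) (j(l, Z) = (((Z + l) - 1)*l)*Z - 5 = ((-1 + Z + l)*l)*Z - 5 = (l*(-1 + Z + l))*Z - 5 = Z*l*(-1 + Z + l) - 5 = -5 + Z*l*(-1 + Z + l))
A(t, R) = -8280 - 276*R² + 1104*R (A(t, R) = (-85 + (-5 - 3*R² + R*(-3)² - 1*(-3)*R))*(77 + 5*3) = (-85 + (-5 - 3*R² + R*9 + 3*R))*(77 + 15) = (-85 + (-5 - 3*R² + 9*R + 3*R))*92 = (-85 + (-5 - 3*R² + 12*R))*92 = (-90 - 3*R² + 12*R)*92 = -8280 - 276*R² + 1104*R)
A(-6, 4) - 1*(-14741) = (-8280 - 276*4² + 1104*4) - 1*(-14741) = (-8280 - 276*16 + 4416) + 14741 = (-8280 - 4416 + 4416) + 14741 = -8280 + 14741 = 6461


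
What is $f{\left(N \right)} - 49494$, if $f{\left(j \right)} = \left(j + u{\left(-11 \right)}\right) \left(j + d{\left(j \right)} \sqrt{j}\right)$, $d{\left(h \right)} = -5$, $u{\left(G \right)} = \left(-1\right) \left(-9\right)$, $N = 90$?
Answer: $-40584 - 1485 \sqrt{10} \approx -45280.0$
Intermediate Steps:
$u{\left(G \right)} = 9$
$f{\left(j \right)} = \left(9 + j\right) \left(j - 5 \sqrt{j}\right)$ ($f{\left(j \right)} = \left(j + 9\right) \left(j - 5 \sqrt{j}\right) = \left(9 + j\right) \left(j - 5 \sqrt{j}\right)$)
$f{\left(N \right)} - 49494 = \left(90^{2} - 45 \sqrt{90} - 5 \cdot 90^{\frac{3}{2}} + 9 \cdot 90\right) - 49494 = \left(8100 - 45 \cdot 3 \sqrt{10} - 5 \cdot 270 \sqrt{10} + 810\right) - 49494 = \left(8100 - 135 \sqrt{10} - 1350 \sqrt{10} + 810\right) - 49494 = \left(8910 - 1485 \sqrt{10}\right) - 49494 = -40584 - 1485 \sqrt{10}$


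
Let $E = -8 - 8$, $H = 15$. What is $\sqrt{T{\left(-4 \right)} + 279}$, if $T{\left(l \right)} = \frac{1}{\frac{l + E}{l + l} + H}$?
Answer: $\frac{\sqrt{341845}}{35} \approx 16.705$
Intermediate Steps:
$E = -16$ ($E = -8 - 8 = -16$)
$T{\left(l \right)} = \frac{1}{15 + \frac{-16 + l}{2 l}}$ ($T{\left(l \right)} = \frac{1}{\frac{l - 16}{l + l} + 15} = \frac{1}{\frac{-16 + l}{2 l} + 15} = \frac{1}{15 + \frac{-16 + l}{2 l}}$)
$\sqrt{T{\left(-4 \right)} + 279} = \sqrt{2 \left(-4\right) \frac{1}{-16 + 31 \left(-4\right)} + 279} = \sqrt{2 \left(-4\right) \frac{1}{-16 - 124} + 279} = \sqrt{2 \left(-4\right) \frac{1}{-140} + 279} = \sqrt{2 \left(-4\right) \left(- \frac{1}{140}\right) + 279} = \sqrt{\frac{2}{35} + 279} = \sqrt{\frac{9767}{35}} = \frac{\sqrt{341845}}{35}$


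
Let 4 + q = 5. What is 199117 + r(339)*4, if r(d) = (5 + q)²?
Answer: 199261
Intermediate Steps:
q = 1 (q = -4 + 5 = 1)
r(d) = 36 (r(d) = (5 + 1)² = 6² = 36)
199117 + r(339)*4 = 199117 + 36*4 = 199117 + 144 = 199261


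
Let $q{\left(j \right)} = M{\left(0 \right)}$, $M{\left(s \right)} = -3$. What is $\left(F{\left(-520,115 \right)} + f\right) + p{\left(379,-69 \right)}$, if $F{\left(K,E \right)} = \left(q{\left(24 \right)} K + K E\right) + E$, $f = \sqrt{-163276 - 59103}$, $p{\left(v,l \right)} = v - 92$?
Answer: $-57838 + i \sqrt{222379} \approx -57838.0 + 471.57 i$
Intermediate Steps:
$p{\left(v,l \right)} = -92 + v$
$q{\left(j \right)} = -3$
$f = i \sqrt{222379}$ ($f = \sqrt{-222379} = i \sqrt{222379} \approx 471.57 i$)
$F{\left(K,E \right)} = E - 3 K + E K$ ($F{\left(K,E \right)} = \left(- 3 K + K E\right) + E = \left(- 3 K + E K\right) + E = E - 3 K + E K$)
$\left(F{\left(-520,115 \right)} + f\right) + p{\left(379,-69 \right)} = \left(\left(115 - -1560 + 115 \left(-520\right)\right) + i \sqrt{222379}\right) + \left(-92 + 379\right) = \left(\left(115 + 1560 - 59800\right) + i \sqrt{222379}\right) + 287 = \left(-58125 + i \sqrt{222379}\right) + 287 = -57838 + i \sqrt{222379}$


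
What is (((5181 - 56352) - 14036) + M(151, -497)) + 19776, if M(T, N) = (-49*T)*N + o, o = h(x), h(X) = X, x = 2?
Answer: 3631874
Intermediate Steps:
o = 2
M(T, N) = 2 - 49*N*T (M(T, N) = (-49*T)*N + 2 = -49*N*T + 2 = 2 - 49*N*T)
(((5181 - 56352) - 14036) + M(151, -497)) + 19776 = (((5181 - 56352) - 14036) + (2 - 49*(-497)*151)) + 19776 = ((-51171 - 14036) + (2 + 3677303)) + 19776 = (-65207 + 3677305) + 19776 = 3612098 + 19776 = 3631874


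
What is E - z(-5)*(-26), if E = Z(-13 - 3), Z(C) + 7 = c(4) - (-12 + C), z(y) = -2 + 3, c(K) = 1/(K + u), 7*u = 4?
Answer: 1511/32 ≈ 47.219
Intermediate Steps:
u = 4/7 (u = (⅐)*4 = 4/7 ≈ 0.57143)
c(K) = 1/(4/7 + K) (c(K) = 1/(K + 4/7) = 1/(4/7 + K))
z(y) = 1
Z(C) = 167/32 - C (Z(C) = -7 + (7/(4 + 7*4) - (-12 + C)) = -7 + (7/(4 + 28) + (12 - C)) = -7 + (7/32 + (12 - C)) = -7 + (391/32 - C) = 167/32 - C)
E = 679/32 (E = 167/32 - (-13 - 3) = 167/32 - 1*(-16) = 167/32 + 16 = 679/32 ≈ 21.219)
E - z(-5)*(-26) = 679/32 - (-26) = 679/32 - 1*(-26) = 679/32 + 26 = 1511/32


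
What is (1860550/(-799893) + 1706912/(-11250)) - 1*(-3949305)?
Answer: 219367930530607/55548125 ≈ 3.9492e+6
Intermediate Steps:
(1860550/(-799893) + 1706912/(-11250)) - 1*(-3949305) = (1860550*(-1/799893) + 1706912*(-1/11250)) + 3949305 = (-1860550/799893 - 853456/5625) + 3949305 = -8557272518/55548125 + 3949305 = 219367930530607/55548125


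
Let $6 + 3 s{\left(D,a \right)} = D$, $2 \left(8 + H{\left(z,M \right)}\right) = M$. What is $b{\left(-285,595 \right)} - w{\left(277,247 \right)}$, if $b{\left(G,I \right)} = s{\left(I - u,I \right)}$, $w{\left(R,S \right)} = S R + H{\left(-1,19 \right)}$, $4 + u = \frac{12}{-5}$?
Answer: $- \frac{2046661}{30} \approx -68222.0$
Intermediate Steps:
$H{\left(z,M \right)} = -8 + \frac{M}{2}$
$u = - \frac{32}{5}$ ($u = -4 + \frac{12}{-5} = -4 + 12 \left(- \frac{1}{5}\right) = -4 - \frac{12}{5} = - \frac{32}{5} \approx -6.4$)
$w{\left(R,S \right)} = \frac{3}{2} + R S$ ($w{\left(R,S \right)} = S R + \left(-8 + \frac{1}{2} \cdot 19\right) = R S + \left(-8 + \frac{19}{2}\right) = R S + \frac{3}{2} = \frac{3}{2} + R S$)
$s{\left(D,a \right)} = -2 + \frac{D}{3}$
$b{\left(G,I \right)} = \frac{2}{15} + \frac{I}{3}$ ($b{\left(G,I \right)} = -2 + \frac{I - - \frac{32}{5}}{3} = -2 + \frac{I + \frac{32}{5}}{3} = -2 + \frac{\frac{32}{5} + I}{3} = -2 + \left(\frac{32}{15} + \frac{I}{3}\right) = \frac{2}{15} + \frac{I}{3}$)
$b{\left(-285,595 \right)} - w{\left(277,247 \right)} = \left(\frac{2}{15} + \frac{1}{3} \cdot 595\right) - \left(\frac{3}{2} + 277 \cdot 247\right) = \left(\frac{2}{15} + \frac{595}{3}\right) - \left(\frac{3}{2} + 68419\right) = \frac{2977}{15} - \frac{136841}{2} = - \frac{2046661}{30}$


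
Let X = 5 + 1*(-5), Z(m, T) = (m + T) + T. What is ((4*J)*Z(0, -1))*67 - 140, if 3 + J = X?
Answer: 1468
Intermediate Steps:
Z(m, T) = m + 2*T (Z(m, T) = (T + m) + T = m + 2*T)
X = 0 (X = 5 - 5 = 0)
J = -3 (J = -3 + 0 = -3)
((4*J)*Z(0, -1))*67 - 140 = ((4*(-3))*(0 + 2*(-1)))*67 - 140 = -12*(0 - 2)*67 - 140 = -12*(-2)*67 - 140 = 24*67 - 140 = 1608 - 140 = 1468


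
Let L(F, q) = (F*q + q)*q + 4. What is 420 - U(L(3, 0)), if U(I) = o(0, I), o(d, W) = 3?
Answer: 417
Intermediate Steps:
L(F, q) = 4 + q*(q + F*q) (L(F, q) = (q + F*q)*q + 4 = q*(q + F*q) + 4 = 4 + q*(q + F*q))
U(I) = 3
420 - U(L(3, 0)) = 420 - 1*3 = 420 - 3 = 417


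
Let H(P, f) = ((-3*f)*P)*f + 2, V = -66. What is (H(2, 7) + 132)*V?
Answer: 10560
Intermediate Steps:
H(P, f) = 2 - 3*P*f² (H(P, f) = (-3*P*f)*f + 2 = -3*P*f² + 2 = 2 - 3*P*f²)
(H(2, 7) + 132)*V = ((2 - 3*2*7²) + 132)*(-66) = ((2 - 3*2*49) + 132)*(-66) = ((2 - 294) + 132)*(-66) = (-292 + 132)*(-66) = -160*(-66) = 10560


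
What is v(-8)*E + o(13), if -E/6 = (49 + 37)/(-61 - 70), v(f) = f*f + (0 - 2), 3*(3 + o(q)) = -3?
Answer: 31468/131 ≈ 240.21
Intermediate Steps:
o(q) = -4 (o(q) = -3 + (⅓)*(-3) = -3 - 1 = -4)
v(f) = -2 + f² (v(f) = f² - 2 = -2 + f²)
E = 516/131 (E = -6*(49 + 37)/(-61 - 70) = -516/(-131) = -516*(-1)/131 = -6*(-86/131) = 516/131 ≈ 3.9389)
v(-8)*E + o(13) = (-2 + (-8)²)*(516/131) - 4 = (-2 + 64)*(516/131) - 4 = 62*(516/131) - 4 = 31992/131 - 4 = 31468/131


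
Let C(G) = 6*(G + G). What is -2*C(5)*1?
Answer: -120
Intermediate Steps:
C(G) = 12*G (C(G) = 6*(2*G) = 12*G)
-2*C(5)*1 = -24*5*1 = -2*60*1 = -120*1 = -120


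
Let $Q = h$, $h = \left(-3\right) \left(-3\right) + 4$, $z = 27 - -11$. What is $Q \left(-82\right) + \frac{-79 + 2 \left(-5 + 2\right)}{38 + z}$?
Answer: $- \frac{81101}{76} \approx -1067.1$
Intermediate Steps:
$z = 38$ ($z = 27 + 11 = 38$)
$h = 13$ ($h = 9 + 4 = 13$)
$Q = 13$
$Q \left(-82\right) + \frac{-79 + 2 \left(-5 + 2\right)}{38 + z} = 13 \left(-82\right) + \frac{-79 + 2 \left(-5 + 2\right)}{38 + 38} = -1066 + \frac{-79 + 2 \left(-3\right)}{76} = -1066 + \left(-79 - 6\right) \frac{1}{76} = -1066 - \frac{85}{76} = - \frac{81101}{76}$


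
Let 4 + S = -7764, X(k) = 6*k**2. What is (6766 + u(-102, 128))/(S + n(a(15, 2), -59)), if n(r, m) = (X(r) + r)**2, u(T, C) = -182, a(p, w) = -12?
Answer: 823/89767 ≈ 0.0091682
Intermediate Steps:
S = -7768 (S = -4 - 7764 = -7768)
n(r, m) = (r + 6*r**2)**2 (n(r, m) = (6*r**2 + r)**2 = (r + 6*r**2)**2)
(6766 + u(-102, 128))/(S + n(a(15, 2), -59)) = (6766 - 182)/(-7768 + (-12)**2*(1 + 6*(-12))**2) = 6584/(-7768 + 144*(1 - 72)**2) = 6584/(-7768 + 144*(-71)**2) = 6584/(-7768 + 144*5041) = 6584/(-7768 + 725904) = 6584/718136 = 6584*(1/718136) = 823/89767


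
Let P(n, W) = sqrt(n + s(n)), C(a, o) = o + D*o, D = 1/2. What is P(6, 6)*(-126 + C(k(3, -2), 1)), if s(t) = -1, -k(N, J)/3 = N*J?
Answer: -249*sqrt(5)/2 ≈ -278.39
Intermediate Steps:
k(N, J) = -3*J*N (k(N, J) = -3*N*J = -3*J*N)
D = 1/2 (D = 1*(1/2) = 1/2 ≈ 0.50000)
C(a, o) = 3*o/2 (C(a, o) = o + o/2 = 3*o/2)
P(n, W) = sqrt(-1 + n) (P(n, W) = sqrt(n - 1) = sqrt(-1 + n))
P(6, 6)*(-126 + C(k(3, -2), 1)) = sqrt(-1 + 6)*(-126 + (3/2)*1) = sqrt(5)*(-126 + 3/2) = sqrt(5)*(-249/2) = -249*sqrt(5)/2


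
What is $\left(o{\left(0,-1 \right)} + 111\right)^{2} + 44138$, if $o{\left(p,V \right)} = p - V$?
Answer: $56682$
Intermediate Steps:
$\left(o{\left(0,-1 \right)} + 111\right)^{2} + 44138 = \left(\left(0 - -1\right) + 111\right)^{2} + 44138 = \left(\left(0 + 1\right) + 111\right)^{2} + 44138 = \left(1 + 111\right)^{2} + 44138 = 112^{2} + 44138 = 12544 + 44138 = 56682$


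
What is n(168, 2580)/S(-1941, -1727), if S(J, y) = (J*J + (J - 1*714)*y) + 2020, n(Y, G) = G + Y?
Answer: 1374/4177343 ≈ 0.00032892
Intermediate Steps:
S(J, y) = 2020 + J² + y*(-714 + J) (S(J, y) = (J² + (J - 714)*y) + 2020 = (J² + (-714 + J)*y) + 2020 = (J² + y*(-714 + J)) + 2020 = 2020 + J² + y*(-714 + J))
n(168, 2580)/S(-1941, -1727) = (2580 + 168)/(2020 + (-1941)² - 714*(-1727) - 1941*(-1727)) = 2748/(2020 + 3767481 + 1233078 + 3352107) = 2748/8354686 = 2748*(1/8354686) = 1374/4177343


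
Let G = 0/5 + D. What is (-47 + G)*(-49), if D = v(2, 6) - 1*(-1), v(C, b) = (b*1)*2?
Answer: 1666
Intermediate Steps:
v(C, b) = 2*b (v(C, b) = b*2 = 2*b)
D = 13 (D = 2*6 - 1*(-1) = 12 + 1 = 13)
G = 13 (G = 0/5 + 13 = (⅕)*0 + 13 = 0 + 13 = 13)
(-47 + G)*(-49) = (-47 + 13)*(-49) = -34*(-49) = 1666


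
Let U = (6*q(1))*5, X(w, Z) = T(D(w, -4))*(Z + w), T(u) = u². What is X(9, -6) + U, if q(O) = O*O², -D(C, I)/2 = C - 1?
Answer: 798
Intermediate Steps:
D(C, I) = 2 - 2*C (D(C, I) = -2*(C - 1) = -2*(-1 + C) = 2 - 2*C)
X(w, Z) = (2 - 2*w)²*(Z + w)
q(O) = O³
U = 30 (U = (6*1³)*5 = (6*1)*5 = 6*5 = 30)
X(9, -6) + U = 4*(-1 + 9)²*(-6 + 9) + 30 = 4*8²*3 + 30 = 4*64*3 + 30 = 768 + 30 = 798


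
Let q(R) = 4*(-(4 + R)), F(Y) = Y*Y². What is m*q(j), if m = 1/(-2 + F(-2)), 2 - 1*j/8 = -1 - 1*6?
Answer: 152/5 ≈ 30.400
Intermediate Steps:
F(Y) = Y³
j = 72 (j = 16 - 8*(-1 - 1*6) = 16 - 8*(-1 - 6) = 16 - 8*(-7) = 16 + 56 = 72)
q(R) = -16 - 4*R (q(R) = 4*(-4 - R) = -16 - 4*R)
m = -⅒ (m = 1/(-2 + (-2)³) = 1/(-2 - 8) = 1/(-10) = -⅒ ≈ -0.10000)
m*q(j) = -(-16 - 4*72)/10 = -(-16 - 288)/10 = -⅒*(-304) = 152/5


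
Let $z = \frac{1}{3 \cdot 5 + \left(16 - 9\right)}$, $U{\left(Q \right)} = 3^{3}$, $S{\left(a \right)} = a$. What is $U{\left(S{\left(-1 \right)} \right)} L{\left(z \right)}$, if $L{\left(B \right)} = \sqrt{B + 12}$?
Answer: $\frac{27 \sqrt{5830}}{22} \approx 93.708$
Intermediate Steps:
$U{\left(Q \right)} = 27$
$z = \frac{1}{22}$ ($z = \frac{1}{15 + \left(16 - 9\right)} = \frac{1}{15 + 7} = \frac{1}{22} \approx 0.045455$)
$L{\left(B \right)} = \sqrt{12 + B}$
$U{\left(S{\left(-1 \right)} \right)} L{\left(z \right)} = 27 \sqrt{12 + \frac{1}{22}} = 27 \sqrt{\frac{265}{22}} = 27 \frac{\sqrt{5830}}{22} = \frac{27 \sqrt{5830}}{22}$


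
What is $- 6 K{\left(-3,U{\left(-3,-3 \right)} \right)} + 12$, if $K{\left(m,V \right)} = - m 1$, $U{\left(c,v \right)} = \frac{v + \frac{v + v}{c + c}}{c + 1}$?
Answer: $-6$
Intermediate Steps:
$U{\left(c,v \right)} = \frac{v + \frac{v}{c}}{1 + c}$ ($U{\left(c,v \right)} = \frac{v + \frac{2 v}{2 c}}{1 + c} = \frac{v + 2 v \frac{1}{2 c}}{1 + c} = \frac{v + \frac{v}{c}}{1 + c}$)
$K{\left(m,V \right)} = - m$
$- 6 K{\left(-3,U{\left(-3,-3 \right)} \right)} + 12 = - 6 \left(\left(-1\right) \left(-3\right)\right) + 12 = \left(-6\right) 3 + 12 = -18 + 12 = -6$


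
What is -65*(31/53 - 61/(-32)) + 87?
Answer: -127073/1696 ≈ -74.925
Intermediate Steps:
-65*(31/53 - 61/(-32)) + 87 = -65*(31*(1/53) - 61*(-1/32)) + 87 = -65*(31/53 + 61/32) + 87 = -65*4225/1696 + 87 = -274625/1696 + 87 = -127073/1696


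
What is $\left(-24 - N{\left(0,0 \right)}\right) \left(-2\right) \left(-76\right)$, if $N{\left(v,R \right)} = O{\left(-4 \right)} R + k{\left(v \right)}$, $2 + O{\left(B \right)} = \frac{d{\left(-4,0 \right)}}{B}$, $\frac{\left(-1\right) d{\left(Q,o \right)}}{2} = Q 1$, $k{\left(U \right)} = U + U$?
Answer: $-3648$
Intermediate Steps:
$k{\left(U \right)} = 2 U$
$d{\left(Q,o \right)} = - 2 Q$ ($d{\left(Q,o \right)} = - 2 Q 1 = - 2 Q$)
$O{\left(B \right)} = -2 + \frac{8}{B}$ ($O{\left(B \right)} = -2 + \frac{\left(-2\right) \left(-4\right)}{B} = -2 + \frac{8}{B}$)
$N{\left(v,R \right)} = - 4 R + 2 v$ ($N{\left(v,R \right)} = \left(-2 + \frac{8}{-4}\right) R + 2 v = \left(-2 + 8 \left(- \frac{1}{4}\right)\right) R + 2 v = \left(-2 - 2\right) R + 2 v = - 4 R + 2 v$)
$\left(-24 - N{\left(0,0 \right)}\right) \left(-2\right) \left(-76\right) = \left(-24 - \left(\left(-4\right) 0 + 2 \cdot 0\right)\right) \left(-2\right) \left(-76\right) = \left(-24 - \left(0 + 0\right)\right) \left(-2\right) \left(-76\right) = \left(-24 - 0\right) \left(-2\right) \left(-76\right) = \left(-24 + 0\right) \left(-2\right) \left(-76\right) = \left(-24\right) \left(-2\right) \left(-76\right) = 48 \left(-76\right) = -3648$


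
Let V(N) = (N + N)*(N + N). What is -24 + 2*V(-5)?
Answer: 176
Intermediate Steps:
V(N) = 4*N² (V(N) = (2*N)*(2*N) = 4*N²)
-24 + 2*V(-5) = -24 + 2*(4*(-5)²) = -24 + 2*(4*25) = -24 + 2*100 = -24 + 200 = 176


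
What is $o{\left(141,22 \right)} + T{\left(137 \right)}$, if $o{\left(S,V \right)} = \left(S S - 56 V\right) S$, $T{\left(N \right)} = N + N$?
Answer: $2629783$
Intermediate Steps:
$T{\left(N \right)} = 2 N$
$o{\left(S,V \right)} = S \left(S^{2} - 56 V\right)$ ($o{\left(S,V \right)} = \left(S^{2} - 56 V\right) S = S \left(S^{2} - 56 V\right)$)
$o{\left(141,22 \right)} + T{\left(137 \right)} = 141 \left(141^{2} - 1232\right) + 2 \cdot 137 = 141 \left(19881 - 1232\right) + 274 = 141 \cdot 18649 + 274 = 2629509 + 274 = 2629783$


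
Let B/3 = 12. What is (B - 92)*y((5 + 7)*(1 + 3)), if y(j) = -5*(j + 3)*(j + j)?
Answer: 1370880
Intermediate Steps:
B = 36 (B = 3*12 = 36)
y(j) = -10*j*(3 + j) (y(j) = -5*(3 + j)*2*j = -10*j*(3 + j))
(B - 92)*y((5 + 7)*(1 + 3)) = (36 - 92)*(-10*(5 + 7)*(1 + 3)*(3 + (5 + 7)*(1 + 3))) = -(-560)*12*4*(3 + 12*4) = -(-560)*48*(3 + 48) = -(-560)*48*51 = -56*(-24480) = 1370880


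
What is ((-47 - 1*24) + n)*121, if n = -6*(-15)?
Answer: 2299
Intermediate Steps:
n = 90
((-47 - 1*24) + n)*121 = ((-47 - 1*24) + 90)*121 = ((-47 - 24) + 90)*121 = (-71 + 90)*121 = 19*121 = 2299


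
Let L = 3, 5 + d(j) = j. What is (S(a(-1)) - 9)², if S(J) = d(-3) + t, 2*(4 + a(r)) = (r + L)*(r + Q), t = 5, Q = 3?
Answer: 144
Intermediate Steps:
d(j) = -5 + j
a(r) = -4 + (3 + r)²/2 (a(r) = -4 + ((r + 3)*(r + 3))/2 = -4 + ((3 + r)*(3 + r))/2 = -4 + (3 + r)²/2)
S(J) = -3 (S(J) = (-5 - 3) + 5 = -8 + 5 = -3)
(S(a(-1)) - 9)² = (-3 - 9)² = (-12)² = 144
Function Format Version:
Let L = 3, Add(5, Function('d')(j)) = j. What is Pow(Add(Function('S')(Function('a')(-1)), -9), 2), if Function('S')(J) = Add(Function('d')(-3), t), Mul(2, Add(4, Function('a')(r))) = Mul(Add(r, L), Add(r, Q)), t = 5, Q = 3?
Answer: 144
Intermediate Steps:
Function('d')(j) = Add(-5, j)
Function('a')(r) = Add(-4, Mul(Rational(1, 2), Pow(Add(3, r), 2))) (Function('a')(r) = Add(-4, Mul(Rational(1, 2), Mul(Add(r, 3), Add(r, 3)))) = Add(-4, Mul(Rational(1, 2), Mul(Add(3, r), Add(3, r)))) = Add(-4, Mul(Rational(1, 2), Pow(Add(3, r), 2))))
Function('S')(J) = -3 (Function('S')(J) = Add(Add(-5, -3), 5) = Add(-8, 5) = -3)
Pow(Add(Function('S')(Function('a')(-1)), -9), 2) = Pow(Add(-3, -9), 2) = Pow(-12, 2) = 144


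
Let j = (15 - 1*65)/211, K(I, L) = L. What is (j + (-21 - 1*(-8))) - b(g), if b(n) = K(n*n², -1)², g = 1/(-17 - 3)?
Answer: -3004/211 ≈ -14.237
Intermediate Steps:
g = -1/20 (g = 1/(-20) = -1/20 ≈ -0.050000)
j = -50/211 (j = (15 - 65)*(1/211) = -50*1/211 = -50/211 ≈ -0.23697)
b(n) = 1 (b(n) = (-1)² = 1)
(j + (-21 - 1*(-8))) - b(g) = (-50/211 + (-21 - 1*(-8))) - 1*1 = (-50/211 + (-21 + 8)) - 1 = (-50/211 - 13) - 1 = -2793/211 - 1 = -3004/211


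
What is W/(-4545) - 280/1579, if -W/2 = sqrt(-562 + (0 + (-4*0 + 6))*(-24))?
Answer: -280/1579 + 2*I*sqrt(706)/4545 ≈ -0.17733 + 0.011692*I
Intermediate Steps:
W = -2*I*sqrt(706) (W = -2*sqrt(-562 + (0 + (-4*0 + 6))*(-24)) = -2*sqrt(-562 + (0 + (0 + 6))*(-24)) = -2*sqrt(-562 + (0 + 6)*(-24)) = -2*sqrt(-562 + 6*(-24)) = -2*sqrt(-562 - 144) = -2*I*sqrt(706) ≈ -53.141*I)
W/(-4545) - 280/1579 = -2*I*sqrt(706)/(-4545) - 280/1579 = -2*I*sqrt(706)*(-1/4545) - 280*1/1579 = 2*I*sqrt(706)/4545 - 280/1579 = -280/1579 + 2*I*sqrt(706)/4545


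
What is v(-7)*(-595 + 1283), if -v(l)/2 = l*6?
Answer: 57792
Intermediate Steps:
v(l) = -12*l (v(l) = -2*l*6 = -12*l)
v(-7)*(-595 + 1283) = (-12*(-7))*(-595 + 1283) = 84*688 = 57792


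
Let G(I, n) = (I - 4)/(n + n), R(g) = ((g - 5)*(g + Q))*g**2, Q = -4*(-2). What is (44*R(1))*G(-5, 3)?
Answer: 2376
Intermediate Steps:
Q = 8
R(g) = g**2*(-5 + g)*(8 + g) (R(g) = ((g - 5)*(g + 8))*g**2 = ((-5 + g)*(8 + g))*g**2 = g**2*(-5 + g)*(8 + g))
G(I, n) = (-4 + I)/(2*n) (G(I, n) = (-4 + I)/((2*n)) = (-4 + I)*(1/(2*n)) = (-4 + I)/(2*n))
(44*R(1))*G(-5, 3) = (44*(1**2*(-40 + 1**2 + 3*1)))*((1/2)*(-4 - 5)/3) = (44*(1*(-40 + 1 + 3)))*((1/2)*(1/3)*(-9)) = (44*(1*(-36)))*(-3/2) = (44*(-36))*(-3/2) = -1584*(-3/2) = 2376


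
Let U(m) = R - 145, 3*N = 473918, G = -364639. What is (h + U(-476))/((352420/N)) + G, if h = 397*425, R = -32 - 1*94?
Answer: -76421211592/264315 ≈ -2.8913e+5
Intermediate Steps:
N = 473918/3 (N = (1/3)*473918 = 473918/3 ≈ 1.5797e+5)
R = -126 (R = -32 - 94 = -126)
U(m) = -271 (U(m) = -126 - 145 = -271)
h = 168725
(h + U(-476))/((352420/N)) + G = (168725 - 271)/((352420/(473918/3))) - 364639 = 168454/((352420*(3/473918))) - 364639 = 168454/(528630/236959) - 364639 = 168454*(236959/528630) - 364639 = 19958345693/264315 - 364639 = -76421211592/264315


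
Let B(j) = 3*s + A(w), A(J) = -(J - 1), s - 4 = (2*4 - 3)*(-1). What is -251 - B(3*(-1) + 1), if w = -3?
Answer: -252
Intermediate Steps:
s = -1 (s = 4 + (2*4 - 3)*(-1) = 4 + (8 - 3)*(-1) = 4 + 5*(-1) = 4 - 5 = -1)
A(J) = 1 - J (A(J) = -(-1 + J) = 1 - J)
B(j) = 1 (B(j) = 3*(-1) + (1 - 1*(-3)) = -3 + (1 + 3) = -3 + 4 = 1)
-251 - B(3*(-1) + 1) = -251 - 1*1 = -251 - 1 = -252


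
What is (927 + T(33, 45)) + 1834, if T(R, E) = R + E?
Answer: 2839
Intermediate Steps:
T(R, E) = E + R
(927 + T(33, 45)) + 1834 = (927 + (45 + 33)) + 1834 = (927 + 78) + 1834 = 1005 + 1834 = 2839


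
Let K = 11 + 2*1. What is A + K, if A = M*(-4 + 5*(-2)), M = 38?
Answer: -519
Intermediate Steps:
K = 13 (K = 11 + 2 = 13)
A = -532 (A = 38*(-4 + 5*(-2)) = 38*(-4 - 10) = 38*(-14) = -532)
A + K = -532 + 13 = -519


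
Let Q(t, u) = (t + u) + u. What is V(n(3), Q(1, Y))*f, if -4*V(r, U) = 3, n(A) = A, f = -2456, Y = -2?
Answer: 1842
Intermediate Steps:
Q(t, u) = t + 2*u
V(r, U) = -¾ (V(r, U) = -¼*3 = -¾)
V(n(3), Q(1, Y))*f = -¾*(-2456) = 1842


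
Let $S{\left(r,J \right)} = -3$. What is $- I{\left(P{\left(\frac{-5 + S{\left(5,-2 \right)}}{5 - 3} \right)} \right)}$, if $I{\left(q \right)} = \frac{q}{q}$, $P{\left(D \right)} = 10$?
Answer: $-1$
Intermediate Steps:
$I{\left(q \right)} = 1$
$- I{\left(P{\left(\frac{-5 + S{\left(5,-2 \right)}}{5 - 3} \right)} \right)} = \left(-1\right) 1 = -1$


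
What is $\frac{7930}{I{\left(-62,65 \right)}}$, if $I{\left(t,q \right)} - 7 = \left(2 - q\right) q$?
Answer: $- \frac{3965}{2044} \approx -1.9398$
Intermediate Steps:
$I{\left(t,q \right)} = 7 + q \left(2 - q\right)$ ($I{\left(t,q \right)} = 7 + \left(2 - q\right) q = 7 + q \left(2 - q\right)$)
$\frac{7930}{I{\left(-62,65 \right)}} = \frac{7930}{7 - 65^{2} + 2 \cdot 65} = \frac{7930}{7 - 4225 + 130} = \frac{7930}{-4088} = 7930 \left(- \frac{1}{4088}\right) = - \frac{3965}{2044}$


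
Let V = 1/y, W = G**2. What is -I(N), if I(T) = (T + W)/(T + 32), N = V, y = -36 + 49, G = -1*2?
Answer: -53/417 ≈ -0.12710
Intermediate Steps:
G = -2
y = 13
W = 4 (W = (-2)**2 = 4)
V = 1/13 ≈ 0.076923
N = 1/13 ≈ 0.076923
I(T) = (4 + T)/(32 + T) (I(T) = (T + 4)/(T + 32) = (4 + T)/(32 + T))
-I(N) = -(4 + 1/13)/(32 + 1/13) = -53/(417/13*13) = -13*53/(417*13) = -1*53/417 = -53/417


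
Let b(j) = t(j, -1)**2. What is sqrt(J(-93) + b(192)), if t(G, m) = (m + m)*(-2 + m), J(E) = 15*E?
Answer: 3*I*sqrt(151) ≈ 36.865*I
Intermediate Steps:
t(G, m) = 2*m*(-2 + m) (t(G, m) = (2*m)*(-2 + m) = 2*m*(-2 + m))
b(j) = 36 (b(j) = (2*(-1)*(-2 - 1))**2 = (2*(-1)*(-3))**2 = 6**2 = 36)
sqrt(J(-93) + b(192)) = sqrt(15*(-93) + 36) = sqrt(-1395 + 36) = sqrt(-1359) = 3*I*sqrt(151)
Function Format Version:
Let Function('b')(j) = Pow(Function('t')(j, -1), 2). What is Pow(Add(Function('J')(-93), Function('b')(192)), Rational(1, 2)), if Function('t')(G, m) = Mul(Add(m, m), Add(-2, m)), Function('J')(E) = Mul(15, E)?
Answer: Mul(3, I, Pow(151, Rational(1, 2))) ≈ Mul(36.865, I)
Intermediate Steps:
Function('t')(G, m) = Mul(2, m, Add(-2, m)) (Function('t')(G, m) = Mul(Mul(2, m), Add(-2, m)) = Mul(2, m, Add(-2, m)))
Function('b')(j) = 36 (Function('b')(j) = Pow(Mul(2, -1, Add(-2, -1)), 2) = Pow(Mul(2, -1, -3), 2) = Pow(6, 2) = 36)
Pow(Add(Function('J')(-93), Function('b')(192)), Rational(1, 2)) = Pow(Add(Mul(15, -93), 36), Rational(1, 2)) = Pow(Add(-1395, 36), Rational(1, 2)) = Pow(-1359, Rational(1, 2)) = Mul(3, I, Pow(151, Rational(1, 2)))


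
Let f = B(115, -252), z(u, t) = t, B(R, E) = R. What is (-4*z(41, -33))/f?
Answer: 132/115 ≈ 1.1478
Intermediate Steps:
f = 115
(-4*z(41, -33))/f = -4*(-33)/115 = 132*(1/115) = 132/115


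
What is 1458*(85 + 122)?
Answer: 301806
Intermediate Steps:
1458*(85 + 122) = 1458*207 = 301806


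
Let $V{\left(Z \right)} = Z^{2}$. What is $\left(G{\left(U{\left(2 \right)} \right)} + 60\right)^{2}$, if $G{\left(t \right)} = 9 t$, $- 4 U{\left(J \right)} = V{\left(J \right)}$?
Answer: $2601$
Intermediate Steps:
$U{\left(J \right)} = - \frac{J^{2}}{4}$
$\left(G{\left(U{\left(2 \right)} \right)} + 60\right)^{2} = \left(9 \left(- \frac{2^{2}}{4}\right) + 60\right)^{2} = \left(9 \left(\left(- \frac{1}{4}\right) 4\right) + 60\right)^{2} = \left(9 \left(-1\right) + 60\right)^{2} = \left(-9 + 60\right)^{2} = 51^{2} = 2601$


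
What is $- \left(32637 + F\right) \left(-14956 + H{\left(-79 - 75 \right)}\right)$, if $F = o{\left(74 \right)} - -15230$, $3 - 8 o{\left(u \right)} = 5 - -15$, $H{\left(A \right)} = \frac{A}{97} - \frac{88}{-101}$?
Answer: $\frac{28054742421525}{39188} \approx 7.159 \cdot 10^{8}$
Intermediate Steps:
$H{\left(A \right)} = \frac{88}{101} + \frac{A}{97}$ ($H{\left(A \right)} = A \frac{1}{97} - - \frac{88}{101} = \frac{A}{97} + \frac{88}{101} = \frac{88}{101} + \frac{A}{97}$)
$o{\left(u \right)} = - \frac{17}{8}$ ($o{\left(u \right)} = \frac{3}{8} - \frac{5 - -15}{8} = \frac{3}{8} - \frac{5 + 15}{8} = \frac{3}{8} - \frac{5}{2} = - \frac{17}{8}$)
$F = \frac{121823}{8}$ ($F = - \frac{17}{8} - -15230 = - \frac{17}{8} + 15230 = \frac{121823}{8} \approx 15228.0$)
$- \left(32637 + F\right) \left(-14956 + H{\left(-79 - 75 \right)}\right) = - \left(32637 + \frac{121823}{8}\right) \left(-14956 + \left(\frac{88}{101} + \frac{-79 - 75}{97}\right)\right) = - \frac{382919 \left(-14956 + \left(\frac{88}{101} + \frac{-79 - 75}{97}\right)\right)}{8} = - \frac{382919 \left(-14956 + \left(\frac{88}{101} + \frac{1}{97} \left(-154\right)\right)\right)}{8} = - \frac{382919 \left(-14956 + \left(\frac{88}{101} - \frac{154}{97}\right)\right)}{8} = - \frac{382919 \left(-14956 - \frac{7018}{9797}\right)}{8} = - \frac{382919 \left(-146530950\right)}{8 \cdot 9797} = \left(-1\right) \left(- \frac{28054742421525}{39188}\right) = \frac{28054742421525}{39188}$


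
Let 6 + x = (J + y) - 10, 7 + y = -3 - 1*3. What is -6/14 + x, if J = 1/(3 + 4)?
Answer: -205/7 ≈ -29.286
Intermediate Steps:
J = 1/7 ≈ 0.14286
y = -13 (y = -7 + (-3 - 1*3) = -7 + (-3 - 3) = -7 - 6 = -13)
x = -202/7 (x = -6 + ((1/7 - 13) - 10) = -6 + (-90/7 - 10) = -6 - 160/7 = -202/7 ≈ -28.857)
-6/14 + x = -6/14 - 202/7 = (1/14)*(-6) - 202/7 = -3/7 - 202/7 = -205/7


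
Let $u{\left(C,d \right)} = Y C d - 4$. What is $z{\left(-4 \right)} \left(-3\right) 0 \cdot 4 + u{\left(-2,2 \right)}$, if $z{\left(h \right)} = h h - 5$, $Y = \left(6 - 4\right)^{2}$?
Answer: $-20$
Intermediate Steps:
$Y = 4$ ($Y = 2^{2} = 4$)
$z{\left(h \right)} = -5 + h^{2}$ ($z{\left(h \right)} = h^{2} - 5 = -5 + h^{2}$)
$u{\left(C,d \right)} = -4 + 4 C d$ ($u{\left(C,d \right)} = 4 C d - 4 = -4 + 4 C d$)
$z{\left(-4 \right)} \left(-3\right) 0 \cdot 4 + u{\left(-2,2 \right)} = \left(-5 + \left(-4\right)^{2}\right) \left(-3\right) 0 \cdot 4 + \left(-4 + 4 \left(-2\right) 2\right) = \left(-5 + 16\right) 0 \cdot 4 - 20 = 11 \cdot 0 - 20 = 0 - 20 = -20$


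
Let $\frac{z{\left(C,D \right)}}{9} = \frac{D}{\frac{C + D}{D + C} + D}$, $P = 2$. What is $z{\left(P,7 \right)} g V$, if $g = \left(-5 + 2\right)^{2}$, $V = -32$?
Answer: $-2268$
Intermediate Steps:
$z{\left(C,D \right)} = \frac{9 D}{1 + D}$ ($z{\left(C,D \right)} = 9 \frac{D}{\frac{C + D}{D + C} + D} = 9 \frac{D}{\frac{C + D}{C + D} + D} = 9 \frac{D}{1 + D} = \frac{9 D}{1 + D}$)
$g = 9$ ($g = \left(-3\right)^{2} = 9$)
$z{\left(P,7 \right)} g V = 9 \cdot 7 \frac{1}{1 + 7} \cdot 9 \left(-32\right) = 9 \cdot 7 \cdot \frac{1}{8} \cdot 9 \left(-32\right) = \frac{63}{8} \cdot 9 \left(-32\right) = \frac{567}{8} \left(-32\right) = -2268$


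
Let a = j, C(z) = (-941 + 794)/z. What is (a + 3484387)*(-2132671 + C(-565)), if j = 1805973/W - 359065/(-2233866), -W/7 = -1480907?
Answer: -48612911591758848626436339724/6541862267503605 ≈ -7.4310e+12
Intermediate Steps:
W = 10366349 (W = -7*(-1480907) = 10366349)
C(z) = -147/z
j = 7756494785303/23157034575234 (j = 1805973/10366349 - 359065/(-2233866) = 1805973*(1/10366349) - 359065*(-1/2233866) = 1805973/10366349 + 359065/2233866 = 7756494785303/23157034575234 ≈ 0.33495)
a = 7756494785303/23157034575234 ≈ 0.33495
(a + 3484387)*(-2132671 + C(-565)) = (7756494785303/23157034575234 + 3484387)*(-2132671 - 147/(-565)) = 80688077988990656861*(-2132671 - 147*(-1/565))/23157034575234 = 80688077988990656861*(-2132671 + 147/565)/23157034575234 = (80688077988990656861/23157034575234)*(-1204958968/565) = -48612911591758848626436339724/6541862267503605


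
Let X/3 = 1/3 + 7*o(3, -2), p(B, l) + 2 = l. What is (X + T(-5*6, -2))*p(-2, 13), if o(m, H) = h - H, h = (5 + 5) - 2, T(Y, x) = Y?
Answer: 1991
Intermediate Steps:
p(B, l) = -2 + l
h = 8 (h = 10 - 2 = 8)
o(m, H) = 8 - H
X = 211 (X = 3*(1/3 + 7*(8 - 1*(-2))) = 3*(⅓ + 7*(8 + 2)) = 3*(⅓ + 7*10) = 3*(⅓ + 70) = 3*(211/3) = 211)
(X + T(-5*6, -2))*p(-2, 13) = (211 - 5*6)*(-2 + 13) = (211 - 30)*11 = 181*11 = 1991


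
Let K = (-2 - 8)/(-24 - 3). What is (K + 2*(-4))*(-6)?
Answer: 412/9 ≈ 45.778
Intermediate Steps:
K = 10/27 (K = -10/(-27) = -10*(-1/27) = 10/27 ≈ 0.37037)
(K + 2*(-4))*(-6) = (10/27 + 2*(-4))*(-6) = (10/27 - 8)*(-6) = -206/27*(-6) = 412/9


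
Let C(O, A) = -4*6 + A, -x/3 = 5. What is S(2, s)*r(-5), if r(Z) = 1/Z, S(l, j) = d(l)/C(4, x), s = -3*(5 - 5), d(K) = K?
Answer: 2/195 ≈ 0.010256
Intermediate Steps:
x = -15 (x = -3*5 = -15)
C(O, A) = -24 + A
s = 0 (s = -3*0 = 0)
S(l, j) = -l/39 (S(l, j) = l/(-24 - 15) = l/(-39) = l*(-1/39) = -l/39)
r(Z) = 1/Z
S(2, s)*r(-5) = -1/39*2/(-5) = -2/39*(-1/5) = 2/195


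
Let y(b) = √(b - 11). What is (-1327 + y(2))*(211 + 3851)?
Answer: -5390274 + 12186*I ≈ -5.3903e+6 + 12186.0*I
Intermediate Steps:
y(b) = √(-11 + b)
(-1327 + y(2))*(211 + 3851) = (-1327 + √(-11 + 2))*(211 + 3851) = (-1327 + √(-9))*4062 = (-1327 + 3*I)*4062 = -5390274 + 12186*I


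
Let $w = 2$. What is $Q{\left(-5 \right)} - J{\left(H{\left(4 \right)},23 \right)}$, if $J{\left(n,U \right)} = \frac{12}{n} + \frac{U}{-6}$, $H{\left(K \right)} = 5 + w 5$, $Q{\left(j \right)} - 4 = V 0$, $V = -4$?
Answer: $\frac{211}{30} \approx 7.0333$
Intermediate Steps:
$Q{\left(j \right)} = 4$ ($Q{\left(j \right)} = 4 - 0 = 4 + 0 = 4$)
$H{\left(K \right)} = 15$ ($H{\left(K \right)} = 5 + 2 \cdot 5 = 5 + 10 = 15$)
$J{\left(n,U \right)} = \frac{12}{n} - \frac{U}{6}$ ($J{\left(n,U \right)} = \frac{12}{n} + U \left(- \frac{1}{6}\right) = \frac{12}{n} - \frac{U}{6}$)
$Q{\left(-5 \right)} - J{\left(H{\left(4 \right)},23 \right)} = 4 - \left(\frac{12}{15} - \frac{23}{6}\right) = 4 - \left(12 \cdot \frac{1}{15} - \frac{23}{6}\right) = 4 - \left(\frac{4}{5} - \frac{23}{6}\right) = 4 - - \frac{91}{30} = 4 + \frac{91}{30} = \frac{211}{30}$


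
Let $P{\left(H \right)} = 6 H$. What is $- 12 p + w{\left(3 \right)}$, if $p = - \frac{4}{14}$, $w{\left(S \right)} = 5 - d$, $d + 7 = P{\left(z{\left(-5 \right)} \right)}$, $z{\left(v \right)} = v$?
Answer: $\frac{318}{7} \approx 45.429$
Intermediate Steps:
$d = -37$ ($d = -7 + 6 \left(-5\right) = -7 - 30 = -37$)
$w{\left(S \right)} = 42$ ($w{\left(S \right)} = 5 - -37 = 5 + 37 = 42$)
$p = - \frac{2}{7}$ ($p = \left(-4\right) \frac{1}{14} = - \frac{2}{7} \approx -0.28571$)
$- 12 p + w{\left(3 \right)} = \left(-12\right) \left(- \frac{2}{7}\right) + 42 = \frac{24}{7} + 42 = \frac{318}{7}$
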